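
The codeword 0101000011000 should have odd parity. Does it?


Number of 1s: 4

No, parity error (4 ones)


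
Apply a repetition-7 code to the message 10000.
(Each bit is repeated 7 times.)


Each bit -> 7 copies

11111110000000000000000000000000000


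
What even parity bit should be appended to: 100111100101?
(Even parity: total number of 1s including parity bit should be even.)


Number of 1s in data: 7
Parity bit: 1

1


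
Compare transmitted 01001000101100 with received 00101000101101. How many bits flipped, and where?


XOR: 01100000000001

3 error(s) at position(s): 1, 2, 13


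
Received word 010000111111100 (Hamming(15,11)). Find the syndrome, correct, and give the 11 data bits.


Syndrome = 4: error at position 4

Data: 00011111100 (corrected bit 4)


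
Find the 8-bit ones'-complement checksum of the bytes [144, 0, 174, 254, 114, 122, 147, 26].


Sum = 981 mod 256 = 213
Complement = 42

42


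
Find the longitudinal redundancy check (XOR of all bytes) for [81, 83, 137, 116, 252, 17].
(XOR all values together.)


XOR chain: 81 ^ 83 ^ 137 ^ 116 ^ 252 ^ 17 = 18

18


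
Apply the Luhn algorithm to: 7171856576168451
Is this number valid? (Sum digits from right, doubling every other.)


Luhn sum = 64
64 mod 10 = 4

Invalid (Luhn sum mod 10 = 4)


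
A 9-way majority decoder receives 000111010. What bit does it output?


Ones: 4 out of 9
Threshold: 5

0 (4/9 voted 1)


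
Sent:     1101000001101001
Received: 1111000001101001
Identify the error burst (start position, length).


XOR: 0010000000000000

Burst at position 2, length 1


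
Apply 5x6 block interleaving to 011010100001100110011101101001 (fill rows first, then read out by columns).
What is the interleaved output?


Matrix:
  011010
  100001
  100110
  011101
  101001
Read columns: 011011001010011001101010001011

011011001010011001101010001011


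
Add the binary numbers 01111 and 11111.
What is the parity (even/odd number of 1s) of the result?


01111 = 15
11111 = 31
Sum = 46 = 101110
1s count = 4

even parity (4 ones in 101110)


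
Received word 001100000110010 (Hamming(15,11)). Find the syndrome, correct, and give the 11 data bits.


Syndrome = 8: error at position 8

Data: 10000110010 (corrected bit 8)


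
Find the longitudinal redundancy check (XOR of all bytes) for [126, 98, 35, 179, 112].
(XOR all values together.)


XOR chain: 126 ^ 98 ^ 35 ^ 179 ^ 112 = 252

252


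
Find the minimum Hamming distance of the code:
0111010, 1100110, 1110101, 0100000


Comparing all pairs, minimum distance: 3
Can detect 2 errors, correct 1 errors

3


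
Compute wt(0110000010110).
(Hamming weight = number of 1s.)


Counting 1s in 0110000010110

5


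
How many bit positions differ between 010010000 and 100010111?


XOR: 110000111
Count of 1s: 5

5


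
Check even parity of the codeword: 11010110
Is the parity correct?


Number of 1s: 5

No, parity error (5 ones)


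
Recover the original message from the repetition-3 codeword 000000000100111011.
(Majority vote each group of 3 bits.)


Groups: 000, 000, 000, 100, 111, 011
Majority votes: 000011

000011


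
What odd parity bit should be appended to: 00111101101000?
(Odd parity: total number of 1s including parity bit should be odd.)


Number of 1s in data: 7
Parity bit: 0

0


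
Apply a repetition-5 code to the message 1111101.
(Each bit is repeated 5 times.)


Each bit -> 5 copies

11111111111111111111111110000011111


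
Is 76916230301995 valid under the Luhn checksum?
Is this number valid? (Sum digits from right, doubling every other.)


Luhn sum = 63
63 mod 10 = 3

Invalid (Luhn sum mod 10 = 3)


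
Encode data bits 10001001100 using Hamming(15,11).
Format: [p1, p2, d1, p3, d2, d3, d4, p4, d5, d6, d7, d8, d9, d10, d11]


Parity bits: p1=1, p2=1, p3=0, p4=1

111000011001100


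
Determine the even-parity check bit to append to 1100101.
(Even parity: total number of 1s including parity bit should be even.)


Number of 1s in data: 4
Parity bit: 0

0


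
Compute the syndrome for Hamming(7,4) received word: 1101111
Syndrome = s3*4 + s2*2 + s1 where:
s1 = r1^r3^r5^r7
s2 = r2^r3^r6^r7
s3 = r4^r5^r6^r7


s1=1, s2=1, s3=0

Syndrome = 3 (error at position 3)


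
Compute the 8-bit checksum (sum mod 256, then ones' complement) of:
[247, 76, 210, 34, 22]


Sum = 589 mod 256 = 77
Complement = 178

178


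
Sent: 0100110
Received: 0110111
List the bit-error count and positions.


XOR: 0010001

2 error(s) at position(s): 2, 6


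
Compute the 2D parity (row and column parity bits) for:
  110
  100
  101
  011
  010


Row parities: 01001
Column parities: 110

Row P: 01001, Col P: 110, Corner: 0


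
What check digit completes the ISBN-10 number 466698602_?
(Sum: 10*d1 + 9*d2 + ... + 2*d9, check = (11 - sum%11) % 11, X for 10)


Weighted sum: 306
306 mod 11 = 9

Check digit: 2


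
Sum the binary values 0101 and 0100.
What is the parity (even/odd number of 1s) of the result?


0101 = 5
0100 = 4
Sum = 9 = 1001
1s count = 2

even parity (2 ones in 1001)


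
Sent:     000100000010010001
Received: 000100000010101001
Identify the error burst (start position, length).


XOR: 000000000000111000

Burst at position 12, length 3


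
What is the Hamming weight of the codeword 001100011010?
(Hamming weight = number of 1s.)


Counting 1s in 001100011010

5


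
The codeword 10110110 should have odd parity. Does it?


Number of 1s: 5

Yes, parity is correct (5 ones)


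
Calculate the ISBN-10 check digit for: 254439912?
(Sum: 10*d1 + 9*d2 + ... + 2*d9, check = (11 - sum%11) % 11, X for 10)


Weighted sum: 231
231 mod 11 = 0

Check digit: 0


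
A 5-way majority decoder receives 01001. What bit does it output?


Ones: 2 out of 5
Threshold: 3

0 (2/5 voted 1)


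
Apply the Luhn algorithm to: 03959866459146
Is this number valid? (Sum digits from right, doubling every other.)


Luhn sum = 80
80 mod 10 = 0

Valid (Luhn sum mod 10 = 0)


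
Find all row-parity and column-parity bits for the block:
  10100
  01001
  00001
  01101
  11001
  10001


Row parities: 001110
Column parities: 11001

Row P: 001110, Col P: 11001, Corner: 1


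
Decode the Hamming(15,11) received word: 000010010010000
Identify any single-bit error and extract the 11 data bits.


Syndrome = 6: error at position 6

Data: 01100010000 (corrected bit 6)


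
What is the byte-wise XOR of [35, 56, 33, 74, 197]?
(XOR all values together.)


XOR chain: 35 ^ 56 ^ 33 ^ 74 ^ 197 = 181

181


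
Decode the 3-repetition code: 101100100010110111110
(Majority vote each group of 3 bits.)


Groups: 101, 100, 100, 010, 110, 111, 110
Majority votes: 1000111

1000111


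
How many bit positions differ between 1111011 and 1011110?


XOR: 0100101
Count of 1s: 3

3


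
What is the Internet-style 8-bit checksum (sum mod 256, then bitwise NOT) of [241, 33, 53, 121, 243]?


Sum = 691 mod 256 = 179
Complement = 76

76


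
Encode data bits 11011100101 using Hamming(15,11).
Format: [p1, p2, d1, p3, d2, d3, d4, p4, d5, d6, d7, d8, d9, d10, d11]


Parity bits: p1=0, p2=0, p3=0, p4=0

001010101100101


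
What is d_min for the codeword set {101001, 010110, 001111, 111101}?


Comparing all pairs, minimum distance: 2
Can detect 1 errors, correct 0 errors

2


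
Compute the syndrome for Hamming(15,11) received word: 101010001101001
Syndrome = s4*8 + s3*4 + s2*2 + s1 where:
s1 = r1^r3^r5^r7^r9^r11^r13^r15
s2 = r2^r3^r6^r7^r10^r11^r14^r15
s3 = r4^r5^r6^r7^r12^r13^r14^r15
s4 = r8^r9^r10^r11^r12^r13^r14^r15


s1=1, s2=1, s3=1, s4=0

Syndrome = 7 (error at position 7)


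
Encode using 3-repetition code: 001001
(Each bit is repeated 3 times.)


Each bit -> 3 copies

000000111000000111


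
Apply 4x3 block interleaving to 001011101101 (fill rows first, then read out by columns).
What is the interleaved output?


Matrix:
  001
  011
  101
  101
Read columns: 001101001111

001101001111


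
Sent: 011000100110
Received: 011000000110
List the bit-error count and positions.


XOR: 000000100000

1 error(s) at position(s): 6


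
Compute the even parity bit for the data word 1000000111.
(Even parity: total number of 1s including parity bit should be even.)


Number of 1s in data: 4
Parity bit: 0

0


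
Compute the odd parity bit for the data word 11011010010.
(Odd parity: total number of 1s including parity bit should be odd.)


Number of 1s in data: 6
Parity bit: 1

1


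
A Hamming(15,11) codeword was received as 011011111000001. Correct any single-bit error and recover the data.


Syndrome = 11: error at position 11

Data: 11111010001 (corrected bit 11)


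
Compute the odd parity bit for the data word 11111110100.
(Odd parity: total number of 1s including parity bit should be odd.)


Number of 1s in data: 8
Parity bit: 1

1


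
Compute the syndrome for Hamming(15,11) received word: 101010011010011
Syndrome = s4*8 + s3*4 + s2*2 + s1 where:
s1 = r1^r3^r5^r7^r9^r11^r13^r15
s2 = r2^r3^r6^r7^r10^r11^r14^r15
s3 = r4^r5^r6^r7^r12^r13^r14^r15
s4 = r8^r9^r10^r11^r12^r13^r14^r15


s1=0, s2=0, s3=1, s4=1

Syndrome = 12 (error at position 12)


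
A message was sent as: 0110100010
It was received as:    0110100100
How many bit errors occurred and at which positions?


XOR: 0000000110

2 error(s) at position(s): 7, 8


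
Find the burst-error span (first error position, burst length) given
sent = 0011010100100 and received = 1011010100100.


XOR: 1000000000000

Burst at position 0, length 1


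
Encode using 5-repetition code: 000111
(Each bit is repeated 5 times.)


Each bit -> 5 copies

000000000000000111111111111111


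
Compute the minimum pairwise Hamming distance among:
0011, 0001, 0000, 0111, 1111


Comparing all pairs, minimum distance: 1
Can detect 0 errors, correct 0 errors

1


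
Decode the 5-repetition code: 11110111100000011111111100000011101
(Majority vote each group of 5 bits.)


Groups: 11110, 11110, 00000, 11111, 11110, 00000, 11101
Majority votes: 1101101

1101101


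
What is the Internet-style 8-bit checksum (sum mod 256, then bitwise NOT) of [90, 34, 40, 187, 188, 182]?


Sum = 721 mod 256 = 209
Complement = 46

46


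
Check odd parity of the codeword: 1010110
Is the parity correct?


Number of 1s: 4

No, parity error (4 ones)


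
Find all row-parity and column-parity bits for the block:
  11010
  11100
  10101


Row parities: 111
Column parities: 10011

Row P: 111, Col P: 10011, Corner: 1


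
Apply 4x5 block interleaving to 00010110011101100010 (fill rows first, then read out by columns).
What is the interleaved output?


Matrix:
  00010
  11001
  11011
  00010
Read columns: 01100110000010110110

01100110000010110110


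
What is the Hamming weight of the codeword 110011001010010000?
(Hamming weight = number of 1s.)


Counting 1s in 110011001010010000

7


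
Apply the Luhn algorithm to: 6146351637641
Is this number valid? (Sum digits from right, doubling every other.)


Luhn sum = 46
46 mod 10 = 6

Invalid (Luhn sum mod 10 = 6)


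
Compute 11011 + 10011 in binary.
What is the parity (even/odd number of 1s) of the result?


11011 = 27
10011 = 19
Sum = 46 = 101110
1s count = 4

even parity (4 ones in 101110)


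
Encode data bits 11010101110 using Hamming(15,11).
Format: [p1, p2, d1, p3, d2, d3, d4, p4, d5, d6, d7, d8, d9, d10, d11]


Parity bits: p1=0, p2=0, p3=1, p4=0

001110100101110


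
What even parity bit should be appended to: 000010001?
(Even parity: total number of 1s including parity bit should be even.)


Number of 1s in data: 2
Parity bit: 0

0


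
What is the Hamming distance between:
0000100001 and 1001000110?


XOR: 1001100111
Count of 1s: 6

6


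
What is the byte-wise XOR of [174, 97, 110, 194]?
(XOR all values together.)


XOR chain: 174 ^ 97 ^ 110 ^ 194 = 99

99


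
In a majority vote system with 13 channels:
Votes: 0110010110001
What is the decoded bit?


Ones: 6 out of 13
Threshold: 7

0 (6/13 voted 1)


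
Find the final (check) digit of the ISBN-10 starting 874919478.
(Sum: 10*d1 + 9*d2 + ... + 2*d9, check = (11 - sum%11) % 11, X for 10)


Weighted sum: 342
342 mod 11 = 1

Check digit: X


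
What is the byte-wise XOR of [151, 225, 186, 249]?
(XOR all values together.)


XOR chain: 151 ^ 225 ^ 186 ^ 249 = 53

53


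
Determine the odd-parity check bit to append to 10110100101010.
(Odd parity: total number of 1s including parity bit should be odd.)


Number of 1s in data: 7
Parity bit: 0

0


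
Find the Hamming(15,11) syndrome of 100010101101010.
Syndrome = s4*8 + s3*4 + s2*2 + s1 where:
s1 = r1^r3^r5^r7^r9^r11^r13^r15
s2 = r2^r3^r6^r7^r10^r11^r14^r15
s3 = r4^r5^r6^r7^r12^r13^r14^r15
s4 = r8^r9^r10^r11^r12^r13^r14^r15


s1=0, s2=1, s3=0, s4=0

Syndrome = 2 (error at position 2)


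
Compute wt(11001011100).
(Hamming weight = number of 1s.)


Counting 1s in 11001011100

6


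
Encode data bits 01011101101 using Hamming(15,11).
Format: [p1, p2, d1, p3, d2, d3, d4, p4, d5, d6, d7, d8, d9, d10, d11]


Parity bits: p1=1, p2=1, p3=1, p4=1

110110111101101


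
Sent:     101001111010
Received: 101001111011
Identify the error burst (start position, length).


XOR: 000000000001

Burst at position 11, length 1


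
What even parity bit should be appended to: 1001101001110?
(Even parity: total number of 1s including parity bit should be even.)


Number of 1s in data: 7
Parity bit: 1

1


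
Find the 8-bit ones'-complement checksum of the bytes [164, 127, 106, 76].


Sum = 473 mod 256 = 217
Complement = 38

38


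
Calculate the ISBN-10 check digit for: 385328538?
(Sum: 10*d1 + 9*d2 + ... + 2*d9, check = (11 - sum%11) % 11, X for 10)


Weighted sum: 260
260 mod 11 = 7

Check digit: 4


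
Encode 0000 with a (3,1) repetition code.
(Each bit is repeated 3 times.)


Each bit -> 3 copies

000000000000


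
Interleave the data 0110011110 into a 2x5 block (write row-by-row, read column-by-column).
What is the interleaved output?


Matrix:
  01100
  11110
Read columns: 0111110100

0111110100


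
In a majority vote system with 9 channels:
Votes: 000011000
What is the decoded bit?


Ones: 2 out of 9
Threshold: 5

0 (2/9 voted 1)


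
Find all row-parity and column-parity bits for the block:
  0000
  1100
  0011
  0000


Row parities: 0000
Column parities: 1111

Row P: 0000, Col P: 1111, Corner: 0


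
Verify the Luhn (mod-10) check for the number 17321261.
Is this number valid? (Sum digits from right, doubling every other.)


Luhn sum = 25
25 mod 10 = 5

Invalid (Luhn sum mod 10 = 5)


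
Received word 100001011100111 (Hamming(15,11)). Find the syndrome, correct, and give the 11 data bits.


Syndrome = 0: no error detected

Data: 00101100111 (no errors)


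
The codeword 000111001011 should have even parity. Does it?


Number of 1s: 6

Yes, parity is correct (6 ones)


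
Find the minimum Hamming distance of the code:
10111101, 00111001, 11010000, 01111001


Comparing all pairs, minimum distance: 1
Can detect 0 errors, correct 0 errors

1


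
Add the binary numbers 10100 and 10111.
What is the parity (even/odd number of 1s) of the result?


10100 = 20
10111 = 23
Sum = 43 = 101011
1s count = 4

even parity (4 ones in 101011)


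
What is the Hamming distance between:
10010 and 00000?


XOR: 10010
Count of 1s: 2

2


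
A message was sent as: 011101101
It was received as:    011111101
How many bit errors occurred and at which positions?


XOR: 000010000

1 error(s) at position(s): 4


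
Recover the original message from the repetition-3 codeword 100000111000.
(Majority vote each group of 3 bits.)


Groups: 100, 000, 111, 000
Majority votes: 0010

0010


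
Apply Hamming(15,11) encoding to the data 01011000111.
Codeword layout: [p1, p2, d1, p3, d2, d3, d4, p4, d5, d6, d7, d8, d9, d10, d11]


Parity bits: p1=1, p2=1, p3=1, p4=0

110110101000111


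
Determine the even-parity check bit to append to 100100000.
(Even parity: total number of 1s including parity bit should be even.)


Number of 1s in data: 2
Parity bit: 0

0


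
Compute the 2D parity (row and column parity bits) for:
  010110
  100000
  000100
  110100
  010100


Row parities: 11110
Column parities: 010010

Row P: 11110, Col P: 010010, Corner: 0


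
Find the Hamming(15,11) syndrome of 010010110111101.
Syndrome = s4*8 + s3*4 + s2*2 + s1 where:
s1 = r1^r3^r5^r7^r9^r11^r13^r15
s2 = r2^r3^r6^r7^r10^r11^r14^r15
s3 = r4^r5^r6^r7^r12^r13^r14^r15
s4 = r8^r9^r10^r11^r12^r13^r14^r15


s1=1, s2=1, s3=1, s4=0

Syndrome = 7 (error at position 7)


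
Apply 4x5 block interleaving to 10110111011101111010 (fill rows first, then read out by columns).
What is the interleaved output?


Matrix:
  10110
  11101
  11011
  11010
Read columns: 11110111110010110110

11110111110010110110


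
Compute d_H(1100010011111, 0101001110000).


XOR: 1001011101111
Count of 1s: 9

9


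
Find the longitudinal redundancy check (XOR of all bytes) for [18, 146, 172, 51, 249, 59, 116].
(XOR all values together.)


XOR chain: 18 ^ 146 ^ 172 ^ 51 ^ 249 ^ 59 ^ 116 = 169

169


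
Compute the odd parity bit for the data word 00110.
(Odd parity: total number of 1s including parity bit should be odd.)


Number of 1s in data: 2
Parity bit: 1

1


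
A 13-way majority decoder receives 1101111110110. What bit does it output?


Ones: 10 out of 13
Threshold: 7

1 (10/13 voted 1)


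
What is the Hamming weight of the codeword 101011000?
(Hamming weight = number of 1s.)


Counting 1s in 101011000

4


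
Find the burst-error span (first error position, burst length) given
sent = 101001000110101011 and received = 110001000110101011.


XOR: 011000000000000000

Burst at position 1, length 2


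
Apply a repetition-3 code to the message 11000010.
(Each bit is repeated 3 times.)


Each bit -> 3 copies

111111000000000000111000


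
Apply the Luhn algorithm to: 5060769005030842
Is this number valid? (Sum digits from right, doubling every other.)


Luhn sum = 50
50 mod 10 = 0

Valid (Luhn sum mod 10 = 0)


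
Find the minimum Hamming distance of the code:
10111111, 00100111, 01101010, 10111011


Comparing all pairs, minimum distance: 1
Can detect 0 errors, correct 0 errors

1


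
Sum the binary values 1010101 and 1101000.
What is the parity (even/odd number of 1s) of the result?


1010101 = 85
1101000 = 104
Sum = 189 = 10111101
1s count = 6

even parity (6 ones in 10111101)


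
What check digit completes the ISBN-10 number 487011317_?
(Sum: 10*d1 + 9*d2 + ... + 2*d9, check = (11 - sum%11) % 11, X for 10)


Weighted sum: 208
208 mod 11 = 10

Check digit: 1


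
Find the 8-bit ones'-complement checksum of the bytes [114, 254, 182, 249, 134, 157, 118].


Sum = 1208 mod 256 = 184
Complement = 71

71


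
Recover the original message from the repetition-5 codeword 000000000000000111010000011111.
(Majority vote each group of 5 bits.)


Groups: 00000, 00000, 00000, 11101, 00000, 11111
Majority votes: 000101

000101


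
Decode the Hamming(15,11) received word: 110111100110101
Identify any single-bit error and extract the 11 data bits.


Syndrome = 0: no error detected

Data: 01110110101 (no errors)


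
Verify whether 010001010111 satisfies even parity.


Number of 1s: 6

Yes, parity is correct (6 ones)


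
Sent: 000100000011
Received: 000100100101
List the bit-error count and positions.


XOR: 000000100110

3 error(s) at position(s): 6, 9, 10


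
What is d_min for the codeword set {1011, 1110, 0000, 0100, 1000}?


Comparing all pairs, minimum distance: 1
Can detect 0 errors, correct 0 errors

1


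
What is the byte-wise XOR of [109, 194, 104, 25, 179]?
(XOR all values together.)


XOR chain: 109 ^ 194 ^ 104 ^ 25 ^ 179 = 109

109


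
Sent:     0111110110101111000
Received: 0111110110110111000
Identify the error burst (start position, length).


XOR: 0000000000011000000

Burst at position 11, length 2


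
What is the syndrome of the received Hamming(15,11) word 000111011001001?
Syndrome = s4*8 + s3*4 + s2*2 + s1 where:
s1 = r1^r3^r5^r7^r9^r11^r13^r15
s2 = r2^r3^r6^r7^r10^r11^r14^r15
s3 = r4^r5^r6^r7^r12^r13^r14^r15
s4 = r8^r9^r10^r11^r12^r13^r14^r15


s1=1, s2=0, s3=1, s4=0

Syndrome = 5 (error at position 5)


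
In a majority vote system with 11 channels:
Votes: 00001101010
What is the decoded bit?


Ones: 4 out of 11
Threshold: 6

0 (4/11 voted 1)


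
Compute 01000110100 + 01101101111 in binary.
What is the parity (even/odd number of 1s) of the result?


01000110100 = 564
01101101111 = 879
Sum = 1443 = 10110100011
1s count = 6

even parity (6 ones in 10110100011)


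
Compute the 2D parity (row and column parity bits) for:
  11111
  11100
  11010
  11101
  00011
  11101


Row parities: 111000
Column parities: 11010

Row P: 111000, Col P: 11010, Corner: 1


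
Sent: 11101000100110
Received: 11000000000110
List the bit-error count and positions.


XOR: 00101000100000

3 error(s) at position(s): 2, 4, 8


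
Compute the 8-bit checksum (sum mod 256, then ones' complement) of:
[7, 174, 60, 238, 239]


Sum = 718 mod 256 = 206
Complement = 49

49


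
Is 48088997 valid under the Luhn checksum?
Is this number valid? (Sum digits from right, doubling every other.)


Luhn sum = 56
56 mod 10 = 6

Invalid (Luhn sum mod 10 = 6)


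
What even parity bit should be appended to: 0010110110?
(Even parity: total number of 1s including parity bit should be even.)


Number of 1s in data: 5
Parity bit: 1

1


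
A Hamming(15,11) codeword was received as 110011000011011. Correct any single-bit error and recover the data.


Syndrome = 6: error at position 6

Data: 01000011011 (corrected bit 6)


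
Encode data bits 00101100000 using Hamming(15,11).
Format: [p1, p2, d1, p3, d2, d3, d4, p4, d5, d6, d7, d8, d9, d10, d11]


Parity bits: p1=1, p2=0, p3=1, p4=0

100101001100000


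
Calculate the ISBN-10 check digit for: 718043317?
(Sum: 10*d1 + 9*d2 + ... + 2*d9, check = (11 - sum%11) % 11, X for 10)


Weighted sum: 211
211 mod 11 = 2

Check digit: 9


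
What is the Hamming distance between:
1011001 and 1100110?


XOR: 0111111
Count of 1s: 6

6


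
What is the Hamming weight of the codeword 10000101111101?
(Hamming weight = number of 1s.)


Counting 1s in 10000101111101

8


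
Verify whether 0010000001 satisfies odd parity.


Number of 1s: 2

No, parity error (2 ones)


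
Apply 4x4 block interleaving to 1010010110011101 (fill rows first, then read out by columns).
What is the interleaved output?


Matrix:
  1010
  0101
  1001
  1101
Read columns: 1011010110000111

1011010110000111


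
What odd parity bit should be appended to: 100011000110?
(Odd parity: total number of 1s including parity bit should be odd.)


Number of 1s in data: 5
Parity bit: 0

0


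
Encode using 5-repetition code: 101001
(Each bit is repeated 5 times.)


Each bit -> 5 copies

111110000011111000000000011111


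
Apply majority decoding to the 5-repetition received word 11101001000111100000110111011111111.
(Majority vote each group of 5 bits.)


Groups: 11101, 00100, 01111, 00000, 11011, 10111, 11111
Majority votes: 1010111

1010111


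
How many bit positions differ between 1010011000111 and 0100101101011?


XOR: 1110110101100
Count of 1s: 8

8


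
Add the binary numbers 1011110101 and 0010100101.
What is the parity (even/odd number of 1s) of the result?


1011110101 = 757
0010100101 = 165
Sum = 922 = 1110011010
1s count = 6

even parity (6 ones in 1110011010)


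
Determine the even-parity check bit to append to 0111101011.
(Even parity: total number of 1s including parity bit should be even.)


Number of 1s in data: 7
Parity bit: 1

1


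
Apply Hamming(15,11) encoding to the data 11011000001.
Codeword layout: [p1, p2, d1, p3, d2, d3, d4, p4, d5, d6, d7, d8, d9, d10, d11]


Parity bits: p1=1, p2=1, p3=1, p4=0

111110101000001


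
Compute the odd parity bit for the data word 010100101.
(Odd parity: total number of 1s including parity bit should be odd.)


Number of 1s in data: 4
Parity bit: 1

1


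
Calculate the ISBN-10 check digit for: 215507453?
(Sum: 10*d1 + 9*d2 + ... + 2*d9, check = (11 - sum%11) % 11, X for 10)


Weighted sum: 176
176 mod 11 = 0

Check digit: 0


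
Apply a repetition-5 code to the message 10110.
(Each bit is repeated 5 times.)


Each bit -> 5 copies

1111100000111111111100000


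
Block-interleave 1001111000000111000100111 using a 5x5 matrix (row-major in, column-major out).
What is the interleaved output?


Matrix:
  10011
  11000
  00011
  10001
  00111
Read columns: 1101001000000011010110111

1101001000000011010110111


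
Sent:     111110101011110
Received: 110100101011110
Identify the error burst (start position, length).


XOR: 001010000000000

Burst at position 2, length 3


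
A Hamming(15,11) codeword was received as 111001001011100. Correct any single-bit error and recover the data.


Syndrome = 5: error at position 5

Data: 11101011100 (corrected bit 5)


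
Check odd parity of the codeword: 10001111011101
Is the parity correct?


Number of 1s: 9

Yes, parity is correct (9 ones)


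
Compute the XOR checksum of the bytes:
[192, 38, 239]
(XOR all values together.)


XOR chain: 192 ^ 38 ^ 239 = 9

9


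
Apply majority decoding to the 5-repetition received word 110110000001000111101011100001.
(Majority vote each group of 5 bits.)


Groups: 11011, 00000, 01000, 11110, 10111, 00001
Majority votes: 100110

100110


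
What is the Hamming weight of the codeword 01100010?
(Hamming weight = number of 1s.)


Counting 1s in 01100010

3


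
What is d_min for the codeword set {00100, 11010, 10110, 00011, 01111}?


Comparing all pairs, minimum distance: 2
Can detect 1 errors, correct 0 errors

2


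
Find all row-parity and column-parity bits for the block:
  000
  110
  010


Row parities: 001
Column parities: 100

Row P: 001, Col P: 100, Corner: 1


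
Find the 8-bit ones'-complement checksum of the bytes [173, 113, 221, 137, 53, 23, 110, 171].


Sum = 1001 mod 256 = 233
Complement = 22

22


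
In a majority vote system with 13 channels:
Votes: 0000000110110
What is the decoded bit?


Ones: 4 out of 13
Threshold: 7

0 (4/13 voted 1)


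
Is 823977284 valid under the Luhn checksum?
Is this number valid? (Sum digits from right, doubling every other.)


Luhn sum = 49
49 mod 10 = 9

Invalid (Luhn sum mod 10 = 9)


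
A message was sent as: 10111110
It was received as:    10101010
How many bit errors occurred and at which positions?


XOR: 00010100

2 error(s) at position(s): 3, 5


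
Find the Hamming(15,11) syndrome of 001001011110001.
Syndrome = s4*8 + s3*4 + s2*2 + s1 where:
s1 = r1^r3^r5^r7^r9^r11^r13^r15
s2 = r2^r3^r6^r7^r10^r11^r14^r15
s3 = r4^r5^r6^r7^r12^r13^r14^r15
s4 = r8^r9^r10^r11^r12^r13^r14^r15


s1=0, s2=1, s3=0, s4=1

Syndrome = 10 (error at position 10)


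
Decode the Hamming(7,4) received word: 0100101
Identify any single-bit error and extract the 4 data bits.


Syndrome = 0: no error detected

Data: 0101 (no errors)


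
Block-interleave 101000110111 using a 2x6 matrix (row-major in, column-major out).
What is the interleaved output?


Matrix:
  101000
  110111
Read columns: 110110010101

110110010101


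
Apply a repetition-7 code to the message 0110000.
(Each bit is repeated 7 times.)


Each bit -> 7 copies

0000000111111111111110000000000000000000000000000


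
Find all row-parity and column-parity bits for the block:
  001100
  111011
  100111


Row parities: 010
Column parities: 010000

Row P: 010, Col P: 010000, Corner: 1


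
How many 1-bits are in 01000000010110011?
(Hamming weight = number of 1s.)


Counting 1s in 01000000010110011

6


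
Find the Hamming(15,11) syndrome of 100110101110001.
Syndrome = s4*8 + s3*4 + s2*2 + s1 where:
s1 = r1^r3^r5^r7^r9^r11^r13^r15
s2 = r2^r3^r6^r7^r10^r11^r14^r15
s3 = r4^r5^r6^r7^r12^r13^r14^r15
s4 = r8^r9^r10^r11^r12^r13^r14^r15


s1=0, s2=0, s3=0, s4=0

Syndrome = 0 (no error)


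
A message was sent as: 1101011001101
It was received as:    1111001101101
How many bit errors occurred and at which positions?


XOR: 0010010100000

3 error(s) at position(s): 2, 5, 7


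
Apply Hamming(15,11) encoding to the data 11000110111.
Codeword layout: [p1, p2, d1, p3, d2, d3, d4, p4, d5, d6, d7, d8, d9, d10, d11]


Parity bits: p1=1, p2=1, p3=0, p4=1

111010010110111


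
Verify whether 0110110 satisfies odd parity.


Number of 1s: 4

No, parity error (4 ones)


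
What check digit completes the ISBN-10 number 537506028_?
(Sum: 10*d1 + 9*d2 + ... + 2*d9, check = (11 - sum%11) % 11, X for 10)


Weighted sum: 220
220 mod 11 = 0

Check digit: 0


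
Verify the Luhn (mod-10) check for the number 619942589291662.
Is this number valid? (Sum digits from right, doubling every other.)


Luhn sum = 81
81 mod 10 = 1

Invalid (Luhn sum mod 10 = 1)


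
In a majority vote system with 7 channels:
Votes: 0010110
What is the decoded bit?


Ones: 3 out of 7
Threshold: 4

0 (3/7 voted 1)


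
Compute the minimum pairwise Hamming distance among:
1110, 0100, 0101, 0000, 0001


Comparing all pairs, minimum distance: 1
Can detect 0 errors, correct 0 errors

1


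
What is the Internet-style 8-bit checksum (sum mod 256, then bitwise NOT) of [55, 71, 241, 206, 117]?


Sum = 690 mod 256 = 178
Complement = 77

77


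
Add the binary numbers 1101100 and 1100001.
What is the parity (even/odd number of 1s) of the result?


1101100 = 108
1100001 = 97
Sum = 205 = 11001101
1s count = 5

odd parity (5 ones in 11001101)


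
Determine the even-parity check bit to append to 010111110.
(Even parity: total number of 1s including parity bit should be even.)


Number of 1s in data: 6
Parity bit: 0

0


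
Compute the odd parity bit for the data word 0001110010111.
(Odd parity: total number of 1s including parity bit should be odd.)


Number of 1s in data: 7
Parity bit: 0

0


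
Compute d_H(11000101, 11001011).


XOR: 00001110
Count of 1s: 3

3


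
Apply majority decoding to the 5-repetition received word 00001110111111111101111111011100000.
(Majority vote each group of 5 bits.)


Groups: 00001, 11011, 11111, 11101, 11111, 10111, 00000
Majority votes: 0111110

0111110


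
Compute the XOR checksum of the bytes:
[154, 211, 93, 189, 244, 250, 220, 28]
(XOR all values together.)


XOR chain: 154 ^ 211 ^ 93 ^ 189 ^ 244 ^ 250 ^ 220 ^ 28 = 103

103


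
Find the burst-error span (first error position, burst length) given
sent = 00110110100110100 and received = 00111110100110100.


XOR: 00001000000000000

Burst at position 4, length 1


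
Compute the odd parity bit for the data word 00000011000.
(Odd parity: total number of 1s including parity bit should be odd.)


Number of 1s in data: 2
Parity bit: 1

1


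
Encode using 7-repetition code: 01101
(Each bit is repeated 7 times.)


Each bit -> 7 copies

00000001111111111111100000001111111


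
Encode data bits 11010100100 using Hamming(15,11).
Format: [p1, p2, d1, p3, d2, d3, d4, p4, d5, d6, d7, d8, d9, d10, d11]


Parity bits: p1=0, p2=1, p3=1, p4=0

011110100100100


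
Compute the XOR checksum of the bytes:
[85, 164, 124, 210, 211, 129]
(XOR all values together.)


XOR chain: 85 ^ 164 ^ 124 ^ 210 ^ 211 ^ 129 = 13

13


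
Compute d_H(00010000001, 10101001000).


XOR: 10111001001
Count of 1s: 6

6


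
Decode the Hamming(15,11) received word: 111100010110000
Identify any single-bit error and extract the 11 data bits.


Syndrome = 13: error at position 13

Data: 10000110100 (corrected bit 13)


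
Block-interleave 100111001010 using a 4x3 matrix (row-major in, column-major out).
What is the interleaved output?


Matrix:
  100
  111
  001
  010
Read columns: 110001010110

110001010110


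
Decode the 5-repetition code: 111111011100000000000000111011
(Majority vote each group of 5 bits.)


Groups: 11111, 10111, 00000, 00000, 00001, 11011
Majority votes: 110001

110001


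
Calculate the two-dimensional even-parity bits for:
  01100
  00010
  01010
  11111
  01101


Row parities: 01011
Column parities: 10110

Row P: 01011, Col P: 10110, Corner: 1


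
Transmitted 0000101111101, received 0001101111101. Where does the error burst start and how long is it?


XOR: 0001000000000

Burst at position 3, length 1


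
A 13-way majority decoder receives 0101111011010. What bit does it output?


Ones: 8 out of 13
Threshold: 7

1 (8/13 voted 1)


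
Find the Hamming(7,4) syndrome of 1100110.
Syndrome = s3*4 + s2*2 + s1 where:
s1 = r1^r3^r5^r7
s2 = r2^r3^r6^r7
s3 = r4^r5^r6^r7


s1=0, s2=0, s3=0

Syndrome = 0 (no error)


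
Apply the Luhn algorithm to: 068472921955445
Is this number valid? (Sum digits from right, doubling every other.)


Luhn sum = 76
76 mod 10 = 6

Invalid (Luhn sum mod 10 = 6)


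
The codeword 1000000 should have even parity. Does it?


Number of 1s: 1

No, parity error (1 ones)


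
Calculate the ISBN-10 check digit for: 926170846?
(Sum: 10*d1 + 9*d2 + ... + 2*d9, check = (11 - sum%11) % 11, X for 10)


Weighted sum: 261
261 mod 11 = 8

Check digit: 3


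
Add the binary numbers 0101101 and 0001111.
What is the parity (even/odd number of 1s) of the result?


0101101 = 45
0001111 = 15
Sum = 60 = 111100
1s count = 4

even parity (4 ones in 111100)


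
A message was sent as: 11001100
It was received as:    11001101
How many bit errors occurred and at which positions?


XOR: 00000001

1 error(s) at position(s): 7


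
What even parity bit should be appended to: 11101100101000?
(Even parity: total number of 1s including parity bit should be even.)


Number of 1s in data: 7
Parity bit: 1

1


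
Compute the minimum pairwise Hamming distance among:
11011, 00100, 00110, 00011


Comparing all pairs, minimum distance: 1
Can detect 0 errors, correct 0 errors

1


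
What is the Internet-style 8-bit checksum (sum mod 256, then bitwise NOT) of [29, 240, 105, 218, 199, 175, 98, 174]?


Sum = 1238 mod 256 = 214
Complement = 41

41


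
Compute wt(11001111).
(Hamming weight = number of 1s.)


Counting 1s in 11001111

6


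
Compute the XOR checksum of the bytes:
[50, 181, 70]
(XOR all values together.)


XOR chain: 50 ^ 181 ^ 70 = 193

193


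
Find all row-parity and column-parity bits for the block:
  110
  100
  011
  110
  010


Row parities: 01001
Column parities: 101

Row P: 01001, Col P: 101, Corner: 0


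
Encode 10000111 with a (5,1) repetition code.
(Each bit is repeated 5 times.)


Each bit -> 5 copies

1111100000000000000000000111111111111111


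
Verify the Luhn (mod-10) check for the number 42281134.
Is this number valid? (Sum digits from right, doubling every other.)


Luhn sum = 35
35 mod 10 = 5

Invalid (Luhn sum mod 10 = 5)


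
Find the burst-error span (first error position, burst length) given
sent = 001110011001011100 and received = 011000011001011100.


XOR: 010110000000000000

Burst at position 1, length 4


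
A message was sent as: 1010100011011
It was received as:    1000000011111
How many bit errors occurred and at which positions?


XOR: 0010100000100

3 error(s) at position(s): 2, 4, 10


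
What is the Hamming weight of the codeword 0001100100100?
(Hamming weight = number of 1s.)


Counting 1s in 0001100100100

4


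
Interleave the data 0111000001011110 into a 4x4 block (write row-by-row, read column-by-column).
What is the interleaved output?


Matrix:
  0111
  0000
  0101
  1110
Read columns: 0001101110011010

0001101110011010


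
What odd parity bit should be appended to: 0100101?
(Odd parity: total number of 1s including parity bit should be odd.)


Number of 1s in data: 3
Parity bit: 0

0


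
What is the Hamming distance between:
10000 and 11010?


XOR: 01010
Count of 1s: 2

2


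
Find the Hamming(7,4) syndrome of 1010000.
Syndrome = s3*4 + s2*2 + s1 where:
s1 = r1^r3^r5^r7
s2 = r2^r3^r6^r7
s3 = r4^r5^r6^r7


s1=0, s2=1, s3=0

Syndrome = 2 (error at position 2)


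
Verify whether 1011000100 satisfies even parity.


Number of 1s: 4

Yes, parity is correct (4 ones)


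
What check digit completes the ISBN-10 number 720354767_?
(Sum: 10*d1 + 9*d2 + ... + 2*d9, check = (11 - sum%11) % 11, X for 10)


Weighted sum: 219
219 mod 11 = 10

Check digit: 1


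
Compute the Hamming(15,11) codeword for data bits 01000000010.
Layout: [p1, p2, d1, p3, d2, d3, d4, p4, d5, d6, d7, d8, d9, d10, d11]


Parity bits: p1=1, p2=1, p3=0, p4=1

110010010000010


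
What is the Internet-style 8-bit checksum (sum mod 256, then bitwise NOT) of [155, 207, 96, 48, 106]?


Sum = 612 mod 256 = 100
Complement = 155

155


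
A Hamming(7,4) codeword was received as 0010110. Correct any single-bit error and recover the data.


Syndrome = 0: no error detected

Data: 1110 (no errors)


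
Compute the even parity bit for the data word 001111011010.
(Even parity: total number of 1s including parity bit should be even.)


Number of 1s in data: 7
Parity bit: 1

1


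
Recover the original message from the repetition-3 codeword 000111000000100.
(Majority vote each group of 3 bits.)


Groups: 000, 111, 000, 000, 100
Majority votes: 01000

01000


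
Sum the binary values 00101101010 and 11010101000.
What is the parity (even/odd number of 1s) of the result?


00101101010 = 362
11010101000 = 1704
Sum = 2066 = 100000010010
1s count = 3

odd parity (3 ones in 100000010010)


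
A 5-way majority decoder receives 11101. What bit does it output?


Ones: 4 out of 5
Threshold: 3

1 (4/5 voted 1)


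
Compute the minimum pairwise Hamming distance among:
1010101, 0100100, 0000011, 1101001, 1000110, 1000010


Comparing all pairs, minimum distance: 1
Can detect 0 errors, correct 0 errors

1


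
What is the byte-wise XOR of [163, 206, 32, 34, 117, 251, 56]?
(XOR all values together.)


XOR chain: 163 ^ 206 ^ 32 ^ 34 ^ 117 ^ 251 ^ 56 = 217

217


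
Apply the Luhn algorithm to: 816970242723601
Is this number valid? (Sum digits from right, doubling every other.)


Luhn sum = 64
64 mod 10 = 4

Invalid (Luhn sum mod 10 = 4)


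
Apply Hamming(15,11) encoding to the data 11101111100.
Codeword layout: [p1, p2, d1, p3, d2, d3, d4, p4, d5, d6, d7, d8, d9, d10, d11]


Parity bits: p1=1, p2=0, p3=0, p4=1

101011011111100


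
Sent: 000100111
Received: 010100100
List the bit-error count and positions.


XOR: 010000011

3 error(s) at position(s): 1, 7, 8


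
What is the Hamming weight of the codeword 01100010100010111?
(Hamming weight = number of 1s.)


Counting 1s in 01100010100010111

8


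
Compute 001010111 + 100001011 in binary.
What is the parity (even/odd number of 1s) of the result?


001010111 = 87
100001011 = 267
Sum = 354 = 101100010
1s count = 4

even parity (4 ones in 101100010)


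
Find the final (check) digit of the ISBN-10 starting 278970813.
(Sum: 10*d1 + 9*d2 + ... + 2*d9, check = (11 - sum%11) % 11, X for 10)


Weighted sum: 293
293 mod 11 = 7

Check digit: 4


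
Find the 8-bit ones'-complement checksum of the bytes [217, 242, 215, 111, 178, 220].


Sum = 1183 mod 256 = 159
Complement = 96

96
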